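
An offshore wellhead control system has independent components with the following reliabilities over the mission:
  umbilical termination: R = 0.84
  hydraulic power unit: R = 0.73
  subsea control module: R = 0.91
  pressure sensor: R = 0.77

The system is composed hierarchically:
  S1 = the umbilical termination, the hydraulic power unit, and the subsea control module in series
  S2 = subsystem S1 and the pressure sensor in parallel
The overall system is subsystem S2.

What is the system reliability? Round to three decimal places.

Series (umbilical termination, hydraulic power unit, and subsea control module): 0.84000 × 0.73000 × 0.91000 = 0.55801
Parallel ([0.55801] and pressure sensor): 1 − (1 − 0.55801)(1 − 0.77000) = 0.898

0.898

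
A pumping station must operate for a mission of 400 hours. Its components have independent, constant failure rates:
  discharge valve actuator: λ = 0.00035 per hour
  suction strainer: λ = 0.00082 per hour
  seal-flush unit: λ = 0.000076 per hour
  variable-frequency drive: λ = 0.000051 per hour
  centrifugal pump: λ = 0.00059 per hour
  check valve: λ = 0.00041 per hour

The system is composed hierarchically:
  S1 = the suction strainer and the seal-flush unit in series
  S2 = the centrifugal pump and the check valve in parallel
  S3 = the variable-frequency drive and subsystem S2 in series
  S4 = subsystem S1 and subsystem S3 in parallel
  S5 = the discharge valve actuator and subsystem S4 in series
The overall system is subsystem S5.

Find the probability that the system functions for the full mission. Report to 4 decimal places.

R(discharge valve actuator) = exp(−0.00035 × 400) = 0.869358
R(suction strainer) = exp(−0.00082 × 400) = 0.720363
R(seal-flush unit) = exp(−0.000076 × 400) = 0.970057
R(variable-frequency drive) = exp(−0.000051 × 400) = 0.979807
R(centrifugal pump) = exp(−0.00059 × 400) = 0.789781
R(check valve) = exp(−0.00041 × 400) = 0.848742
Series (suction strainer and seal-flush unit): 0.720363 × 0.970057 = 0.698793
Parallel (centrifugal pump and check valve): 1 − (1 − 0.789781)(1 − 0.848742) = 0.968203
Series (variable-frequency drive and [0.968203]): 0.979807 × 0.968203 = 0.948652
Parallel ([0.698793] and [0.948652]): 1 − (1 − 0.698793)(1 − 0.948652) = 0.984534
Series (discharge valve actuator and [0.984534]): 0.869358 × 0.984534 = 0.8559

0.8559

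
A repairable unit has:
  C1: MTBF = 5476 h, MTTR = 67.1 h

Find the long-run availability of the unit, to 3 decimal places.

0.988

A(C1) = MTBF/(MTBF+MTTR) = 5476/(5476+67.1) = 0.988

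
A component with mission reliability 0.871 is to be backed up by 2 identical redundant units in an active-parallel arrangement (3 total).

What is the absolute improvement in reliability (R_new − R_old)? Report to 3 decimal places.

R_before = 0.871
R_after = 1 − (1 − 0.871)^3 = 0.998
ΔR = 0.998 − 0.871 = 0.127

0.127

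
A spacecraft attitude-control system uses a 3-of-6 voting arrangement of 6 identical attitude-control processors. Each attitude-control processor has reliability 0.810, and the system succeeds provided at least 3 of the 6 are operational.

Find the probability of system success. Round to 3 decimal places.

R = Σ_{i=3}^{6} C(6,i) p^i (1−p)^{6−i} with p = 0.810
C(6,3)·0.810^3·0.190^3 = 0.07290
C(6,4)·0.810^4·0.190^2 = 0.23310
C(6,5)·0.810^5·0.190^1 = 0.39749
C(6,6)·0.810^6·0.190^0 = 0.28243
Sum = 0.986

0.986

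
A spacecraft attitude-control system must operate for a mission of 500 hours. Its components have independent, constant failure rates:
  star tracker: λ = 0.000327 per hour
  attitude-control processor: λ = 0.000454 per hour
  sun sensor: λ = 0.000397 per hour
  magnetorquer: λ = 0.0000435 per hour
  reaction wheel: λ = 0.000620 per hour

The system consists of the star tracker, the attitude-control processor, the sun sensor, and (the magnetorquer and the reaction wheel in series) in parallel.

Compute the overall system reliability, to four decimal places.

R(star tracker) = exp(−0.000327 × 500) = 0.849166
R(attitude-control processor) = exp(−0.000454 × 500) = 0.796921
R(sun sensor) = exp(−0.000397 × 500) = 0.819960
R(magnetorquer) = exp(−0.0000435 × 500) = 0.978485
R(reaction wheel) = exp(−0.000620 × 500) = 0.733447
Series (magnetorquer and reaction wheel): 0.978485 × 0.733447 = 0.717667
Parallel (star tracker, attitude-control processor, sun sensor, and [0.717667]): 1 − (1 − 0.849166)(1 − 0.796921)(1 − 0.819960)(1 − 0.717667) = 0.9984

0.9984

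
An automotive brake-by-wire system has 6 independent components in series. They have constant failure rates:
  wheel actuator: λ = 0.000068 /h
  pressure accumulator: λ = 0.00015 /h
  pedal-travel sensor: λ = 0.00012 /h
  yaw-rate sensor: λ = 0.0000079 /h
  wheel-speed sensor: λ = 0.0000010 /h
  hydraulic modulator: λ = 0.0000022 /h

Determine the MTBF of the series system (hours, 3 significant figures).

2860

Series of exponential components: λ_sys = Σ λ_i
λ_sys = 0.000068 + 0.00015 + 0.00012 + 0.0000079 + 0.0000010 + 0.0000022 = 3.4910e-04 /h
MTBF = 1 / λ_sys = 2860 h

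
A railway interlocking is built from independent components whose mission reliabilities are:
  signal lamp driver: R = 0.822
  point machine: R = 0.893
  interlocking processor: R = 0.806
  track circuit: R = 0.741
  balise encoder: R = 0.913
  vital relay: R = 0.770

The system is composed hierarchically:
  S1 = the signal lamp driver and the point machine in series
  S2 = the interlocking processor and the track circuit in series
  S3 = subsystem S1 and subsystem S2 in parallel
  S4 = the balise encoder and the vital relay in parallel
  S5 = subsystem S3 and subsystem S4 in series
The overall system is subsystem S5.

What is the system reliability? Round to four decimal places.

0.8750

Series (signal lamp driver and point machine): 0.822000 × 0.893000 = 0.734046
Series (interlocking processor and track circuit): 0.806000 × 0.741000 = 0.597246
Parallel ([0.734046] and [0.597246]): 1 − (1 − 0.734046)(1 − 0.597246) = 0.892886
Parallel (balise encoder and vital relay): 1 − (1 − 0.913000)(1 − 0.770000) = 0.979990
Series ([0.892886] and [0.979990]): 0.892886 × 0.979990 = 0.8750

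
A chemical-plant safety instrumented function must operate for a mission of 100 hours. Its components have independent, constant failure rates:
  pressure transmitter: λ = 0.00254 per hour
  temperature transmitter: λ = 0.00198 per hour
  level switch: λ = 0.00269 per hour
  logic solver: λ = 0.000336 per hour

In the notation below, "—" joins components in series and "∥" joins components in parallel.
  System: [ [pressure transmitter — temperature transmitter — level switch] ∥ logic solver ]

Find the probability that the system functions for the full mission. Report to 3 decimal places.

0.983

R(pressure transmitter) = exp(−0.00254 × 100) = 0.77569
R(temperature transmitter) = exp(−0.00198 × 100) = 0.82037
R(level switch) = exp(−0.00269 × 100) = 0.76414
R(logic solver) = exp(−0.000336 × 100) = 0.96696
Series (pressure transmitter, temperature transmitter, and level switch): 0.77569 × 0.82037 × 0.76414 = 0.48626
Parallel ([0.48626] and logic solver): 1 − (1 − 0.48626)(1 − 0.96696) = 0.983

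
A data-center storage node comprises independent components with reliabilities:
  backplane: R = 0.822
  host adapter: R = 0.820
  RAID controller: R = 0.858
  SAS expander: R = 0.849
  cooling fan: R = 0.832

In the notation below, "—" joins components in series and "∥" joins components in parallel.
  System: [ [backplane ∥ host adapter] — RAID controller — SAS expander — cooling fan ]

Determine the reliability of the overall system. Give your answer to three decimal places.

Parallel (backplane and host adapter): 1 − (1 − 0.82200)(1 − 0.82000) = 0.96796
Series ([0.96796], RAID controller, SAS expander, and cooling fan): 0.96796 × 0.85800 × 0.84900 × 0.83200 = 0.587

0.587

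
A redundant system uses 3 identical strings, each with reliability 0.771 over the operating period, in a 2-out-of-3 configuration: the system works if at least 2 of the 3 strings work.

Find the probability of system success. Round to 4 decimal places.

0.8667

R = Σ_{i=2}^{3} C(3,i) p^i (1−p)^{3−i} with p = 0.771
C(3,2)·0.771^2·0.229^1 = 0.408381
C(3,3)·0.771^3·0.229^0 = 0.458314
Sum = 0.8667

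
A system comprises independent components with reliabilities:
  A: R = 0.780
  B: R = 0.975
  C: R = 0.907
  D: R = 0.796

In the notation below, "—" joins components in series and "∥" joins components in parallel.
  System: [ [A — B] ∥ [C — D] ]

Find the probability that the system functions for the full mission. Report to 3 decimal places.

0.933

Series (A and B): 0.78000 × 0.97500 = 0.76050
Series (C and D): 0.90700 × 0.79600 = 0.72197
Parallel ([0.76050] and [0.72197]): 1 − (1 − 0.76050)(1 − 0.72197) = 0.933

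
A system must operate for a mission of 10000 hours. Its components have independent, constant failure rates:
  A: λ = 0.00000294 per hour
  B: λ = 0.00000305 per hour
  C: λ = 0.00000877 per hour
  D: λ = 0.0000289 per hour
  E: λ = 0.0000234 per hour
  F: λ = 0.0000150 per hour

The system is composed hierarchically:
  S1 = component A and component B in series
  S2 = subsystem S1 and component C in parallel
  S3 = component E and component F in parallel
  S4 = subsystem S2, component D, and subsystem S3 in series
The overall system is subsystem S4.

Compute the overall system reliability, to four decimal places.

0.7237

R(A) = exp(−0.00000294 × 10000) = 0.971028
R(B) = exp(−0.00000305 × 10000) = 0.969960
R(C) = exp(−0.00000877 × 10000) = 0.916036
R(D) = exp(−0.0000289 × 10000) = 0.749012
R(E) = exp(−0.0000234 × 10000) = 0.791362
R(F) = exp(−0.0000150 × 10000) = 0.860708
Series (A and B): 0.971028 × 0.969960 = 0.941858
Parallel ([0.941858] and C): 1 − (1 − 0.941858)(1 − 0.916036) = 0.995118
Parallel (E and F): 1 − (1 − 0.791362)(1 − 0.860708) = 0.970938
Series ([0.995118], D, and [0.970938]): 0.995118 × 0.749012 × 0.970938 = 0.7237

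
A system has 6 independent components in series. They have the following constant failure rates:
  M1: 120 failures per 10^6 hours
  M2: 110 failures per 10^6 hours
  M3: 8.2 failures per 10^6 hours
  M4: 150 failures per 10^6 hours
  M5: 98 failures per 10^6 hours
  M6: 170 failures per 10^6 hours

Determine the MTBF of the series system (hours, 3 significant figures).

1520

Series of exponential components: λ_sys = Σ λ_i
λ_sys = 0.00012 + 0.00011 + 0.0000082 + 0.00015 + 0.000098 + 0.00017 = 6.5620e-04 /h
MTBF = 1 / λ_sys = 1520 h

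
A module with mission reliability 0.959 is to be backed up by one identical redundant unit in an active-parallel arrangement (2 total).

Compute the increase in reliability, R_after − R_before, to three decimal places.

R_before = 0.959
R_after = 1 − (1 − 0.959)^2 = 0.998
ΔR = 0.998 − 0.959 = 0.039

0.039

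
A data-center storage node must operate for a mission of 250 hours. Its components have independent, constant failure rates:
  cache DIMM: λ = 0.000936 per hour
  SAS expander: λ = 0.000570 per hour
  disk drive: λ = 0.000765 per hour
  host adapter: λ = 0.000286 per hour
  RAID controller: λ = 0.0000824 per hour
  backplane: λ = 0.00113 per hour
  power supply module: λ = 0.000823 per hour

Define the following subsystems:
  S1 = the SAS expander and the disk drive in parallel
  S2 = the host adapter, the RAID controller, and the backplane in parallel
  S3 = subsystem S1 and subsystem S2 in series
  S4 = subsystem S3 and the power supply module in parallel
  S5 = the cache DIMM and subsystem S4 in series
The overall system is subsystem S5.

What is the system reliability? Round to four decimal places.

0.7879

R(cache DIMM) = exp(−0.000936 × 250) = 0.791362
R(SAS expander) = exp(−0.000570 × 250) = 0.867188
R(disk drive) = exp(−0.000765 × 250) = 0.825926
R(host adapter) = exp(−0.000286 × 250) = 0.930996
R(RAID controller) = exp(−0.0000824 × 250) = 0.979611
R(backplane) = exp(−0.00113 × 250) = 0.753897
R(power supply module) = exp(−0.000823 × 250) = 0.814037
Parallel (SAS expander and disk drive): 1 − (1 − 0.867188)(1 − 0.825926) = 0.976881
Parallel (host adapter, RAID controller, and backplane): 1 − (1 − 0.930996)(1 − 0.979611)(1 − 0.753897) = 0.999654
Series ([0.976881] and [0.999654]): 0.976881 × 0.999654 = 0.976543
Parallel ([0.976543] and power supply module): 1 − (1 − 0.976543)(1 − 0.814037) = 0.995638
Series (cache DIMM and [0.995638]): 0.791362 × 0.995638 = 0.7879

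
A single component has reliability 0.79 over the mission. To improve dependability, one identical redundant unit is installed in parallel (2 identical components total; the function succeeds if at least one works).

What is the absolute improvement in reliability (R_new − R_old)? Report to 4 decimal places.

R_before = 0.79
R_after = 1 − (1 − 0.79)^2 = 0.9559
ΔR = 0.9559 − 0.79 = 0.1659

0.1659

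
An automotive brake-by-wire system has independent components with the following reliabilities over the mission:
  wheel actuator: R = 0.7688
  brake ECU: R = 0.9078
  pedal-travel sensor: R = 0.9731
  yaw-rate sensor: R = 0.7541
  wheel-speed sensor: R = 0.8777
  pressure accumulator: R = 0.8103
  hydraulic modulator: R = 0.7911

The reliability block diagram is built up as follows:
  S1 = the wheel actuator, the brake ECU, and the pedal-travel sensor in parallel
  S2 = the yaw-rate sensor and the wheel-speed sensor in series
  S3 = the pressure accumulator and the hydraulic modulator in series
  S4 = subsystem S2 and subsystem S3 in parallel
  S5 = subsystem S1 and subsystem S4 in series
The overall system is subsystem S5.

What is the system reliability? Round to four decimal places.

Parallel (wheel actuator, brake ECU, and pedal-travel sensor): 1 − (1 − 0.768800)(1 − 0.907800)(1 − 0.973100) = 0.999427
Series (yaw-rate sensor and wheel-speed sensor): 0.754100 × 0.877700 = 0.661874
Series (pressure accumulator and hydraulic modulator): 0.810300 × 0.791100 = 0.641028
Parallel ([0.661874] and [0.641028]): 1 − (1 − 0.661874)(1 − 0.641028) = 0.878622
Series ([0.999427] and [0.878622]): 0.999427 × 0.878622 = 0.8781

0.8781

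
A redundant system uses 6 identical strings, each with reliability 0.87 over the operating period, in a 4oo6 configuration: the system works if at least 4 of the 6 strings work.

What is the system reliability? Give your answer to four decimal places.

0.9676

R = Σ_{i=4}^{6} C(6,i) p^i (1−p)^{6−i} with p = 0.87
C(6,4)·0.87^4·0.13^2 = 0.145230
C(6,5)·0.87^5·0.13^1 = 0.388768
C(6,6)·0.87^6·0.13^0 = 0.433626
Sum = 0.9676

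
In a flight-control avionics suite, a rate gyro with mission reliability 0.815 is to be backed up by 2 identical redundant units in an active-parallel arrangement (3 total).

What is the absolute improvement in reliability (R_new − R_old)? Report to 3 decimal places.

0.179

R_before = 0.815
R_after = 1 − (1 − 0.815)^3 = 0.994
ΔR = 0.994 − 0.815 = 0.179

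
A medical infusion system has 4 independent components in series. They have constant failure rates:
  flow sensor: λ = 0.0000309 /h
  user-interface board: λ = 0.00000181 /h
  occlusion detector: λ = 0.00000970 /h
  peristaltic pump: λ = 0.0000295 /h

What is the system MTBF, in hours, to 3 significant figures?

13900

Series of exponential components: λ_sys = Σ λ_i
λ_sys = 0.0000309 + 0.00000181 + 0.00000970 + 0.0000295 = 7.1910e-05 /h
MTBF = 1 / λ_sys = 13900 h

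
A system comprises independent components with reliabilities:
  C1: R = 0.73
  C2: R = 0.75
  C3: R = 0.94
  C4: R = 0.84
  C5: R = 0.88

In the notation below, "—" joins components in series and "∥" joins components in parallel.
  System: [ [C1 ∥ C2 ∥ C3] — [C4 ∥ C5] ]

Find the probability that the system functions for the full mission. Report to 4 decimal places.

0.9768

Parallel (C1, C2, and C3): 1 − (1 − 0.730000)(1 − 0.750000)(1 − 0.940000) = 0.995950
Parallel (C4 and C5): 1 − (1 − 0.840000)(1 − 0.880000) = 0.980800
Series ([0.995950] and [0.980800]): 0.995950 × 0.980800 = 0.9768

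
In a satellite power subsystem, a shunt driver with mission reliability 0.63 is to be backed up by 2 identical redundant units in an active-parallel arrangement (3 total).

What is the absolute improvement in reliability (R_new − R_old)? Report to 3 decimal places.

0.319

R_before = 0.63
R_after = 1 − (1 − 0.63)^3 = 0.949
ΔR = 0.949 − 0.63 = 0.319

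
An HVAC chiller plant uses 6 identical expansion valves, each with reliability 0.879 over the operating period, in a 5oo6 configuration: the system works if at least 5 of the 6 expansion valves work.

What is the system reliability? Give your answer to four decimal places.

R = Σ_{i=5}^{6} C(6,i) p^i (1−p)^{6−i} with p = 0.879
C(6,5)·0.879^5·0.121^1 = 0.380961
C(6,6)·0.879^6·0.121^0 = 0.461247
Sum = 0.8422

0.8422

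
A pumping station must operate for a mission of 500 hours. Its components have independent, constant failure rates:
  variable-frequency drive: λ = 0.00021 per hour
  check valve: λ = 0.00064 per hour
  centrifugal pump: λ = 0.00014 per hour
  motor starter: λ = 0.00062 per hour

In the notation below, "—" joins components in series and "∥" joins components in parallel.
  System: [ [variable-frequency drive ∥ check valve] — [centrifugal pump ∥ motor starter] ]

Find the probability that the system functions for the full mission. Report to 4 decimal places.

R(variable-frequency drive) = exp(−0.00021 × 500) = 0.900325
R(check valve) = exp(−0.00064 × 500) = 0.726149
R(centrifugal pump) = exp(−0.00014 × 500) = 0.932394
R(motor starter) = exp(−0.00062 × 500) = 0.733447
Parallel (variable-frequency drive and check valve): 1 − (1 − 0.900325)(1 − 0.726149) = 0.972704
Parallel (centrifugal pump and motor starter): 1 − (1 − 0.932394)(1 − 0.733447) = 0.981979
Series ([0.972704] and [0.981979]): 0.972704 × 0.981979 = 0.9552

0.9552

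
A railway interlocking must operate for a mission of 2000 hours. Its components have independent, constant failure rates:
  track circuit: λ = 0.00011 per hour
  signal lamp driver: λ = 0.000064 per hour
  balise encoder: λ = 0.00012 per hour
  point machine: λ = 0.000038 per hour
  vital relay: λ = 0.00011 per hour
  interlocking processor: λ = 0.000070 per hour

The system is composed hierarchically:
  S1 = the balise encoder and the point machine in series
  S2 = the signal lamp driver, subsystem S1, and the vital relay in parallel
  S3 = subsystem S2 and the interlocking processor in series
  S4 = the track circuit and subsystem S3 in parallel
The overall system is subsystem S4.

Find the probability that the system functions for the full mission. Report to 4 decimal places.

0.9731

R(track circuit) = exp(−0.00011 × 2000) = 0.802519
R(signal lamp driver) = exp(−0.000064 × 2000) = 0.879853
R(balise encoder) = exp(−0.00012 × 2000) = 0.786628
R(point machine) = exp(−0.000038 × 2000) = 0.926816
R(vital relay) = exp(−0.00011 × 2000) = 0.802519
R(interlocking processor) = exp(−0.000070 × 2000) = 0.869358
Series (balise encoder and point machine): 0.786628 × 0.926816 = 0.729059
Parallel (signal lamp driver, [0.729059], and vital relay): 1 − (1 − 0.879853)(1 − 0.729059)(1 − 0.802519) = 0.993571
Series ([0.993571] and interlocking processor): 0.993571 × 0.869358 = 0.863769
Parallel (track circuit and [0.863769]): 1 − (1 − 0.802519)(1 − 0.863769) = 0.9731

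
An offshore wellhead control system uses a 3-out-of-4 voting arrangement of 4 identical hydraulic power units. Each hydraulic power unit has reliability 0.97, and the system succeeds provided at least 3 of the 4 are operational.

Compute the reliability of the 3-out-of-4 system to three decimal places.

0.995

R = Σ_{i=3}^{4} C(4,i) p^i (1−p)^{4−i} with p = 0.97
C(4,3)·0.97^3·0.03^1 = 0.10952
C(4,4)·0.97^4·0.03^0 = 0.88529
Sum = 0.995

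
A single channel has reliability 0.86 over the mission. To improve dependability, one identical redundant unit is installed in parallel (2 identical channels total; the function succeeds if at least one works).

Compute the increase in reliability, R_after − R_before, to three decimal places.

R_before = 0.86
R_after = 1 − (1 − 0.86)^2 = 0.980
ΔR = 0.980 − 0.86 = 0.120

0.120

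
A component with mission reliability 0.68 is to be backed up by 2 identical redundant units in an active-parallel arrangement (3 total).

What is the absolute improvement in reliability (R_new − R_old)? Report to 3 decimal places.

0.287

R_before = 0.68
R_after = 1 − (1 − 0.68)^3 = 0.967
ΔR = 0.967 − 0.68 = 0.287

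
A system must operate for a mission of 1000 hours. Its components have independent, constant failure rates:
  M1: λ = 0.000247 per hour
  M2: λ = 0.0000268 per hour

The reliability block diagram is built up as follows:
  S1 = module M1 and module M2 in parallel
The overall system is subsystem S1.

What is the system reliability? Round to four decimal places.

R(M1) = exp(−0.000247 × 1000) = 0.781141
R(M2) = exp(−0.0000268 × 1000) = 0.973556
Parallel (M1 and M2): 1 − (1 − 0.781141)(1 − 0.973556) = 0.9942

0.9942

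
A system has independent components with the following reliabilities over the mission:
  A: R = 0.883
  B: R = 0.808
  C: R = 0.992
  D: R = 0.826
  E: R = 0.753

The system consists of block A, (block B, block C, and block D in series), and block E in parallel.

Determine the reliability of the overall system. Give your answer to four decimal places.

Series (B, C, and D): 0.808000 × 0.992000 × 0.826000 = 0.662069
Parallel (A, [0.662069], and E): 1 − (1 − 0.883000)(1 − 0.662069)(1 − 0.753000) = 0.9902

0.9902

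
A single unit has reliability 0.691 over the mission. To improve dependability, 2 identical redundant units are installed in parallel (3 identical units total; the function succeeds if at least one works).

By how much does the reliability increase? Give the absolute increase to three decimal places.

0.279

R_before = 0.691
R_after = 1 − (1 − 0.691)^3 = 0.970
ΔR = 0.970 − 0.691 = 0.279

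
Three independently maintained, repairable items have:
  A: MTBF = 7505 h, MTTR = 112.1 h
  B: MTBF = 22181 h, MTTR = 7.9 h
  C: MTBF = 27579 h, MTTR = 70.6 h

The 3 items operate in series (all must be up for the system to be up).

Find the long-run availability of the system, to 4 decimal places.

0.9824

A(A) = MTBF/(MTBF+MTTR) = 7505/(7505+112.1) = 0.985283
A(B) = MTBF/(MTBF+MTTR) = 22181/(22181+7.9) = 0.999644
A(C) = MTBF/(MTBF+MTTR) = 27579/(27579+70.6) = 0.997447
Series availability: 0.985283 × 0.999644 × 0.997447 = 0.9824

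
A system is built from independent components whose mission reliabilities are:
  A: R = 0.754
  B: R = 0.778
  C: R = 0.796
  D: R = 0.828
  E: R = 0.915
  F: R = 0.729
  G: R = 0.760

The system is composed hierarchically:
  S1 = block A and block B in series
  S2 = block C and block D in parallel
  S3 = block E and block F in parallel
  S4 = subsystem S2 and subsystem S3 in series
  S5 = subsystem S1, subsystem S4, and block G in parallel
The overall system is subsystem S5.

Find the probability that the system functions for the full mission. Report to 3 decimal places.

Series (A and B): 0.75400 × 0.77800 = 0.58661
Parallel (C and D): 1 − (1 − 0.79600)(1 − 0.82800) = 0.96491
Parallel (E and F): 1 − (1 − 0.91500)(1 − 0.72900) = 0.97697
Series ([0.96491] and [0.97697]): 0.96491 × 0.97697 = 0.94269
Parallel ([0.58661], [0.94269], and G): 1 − (1 − 0.58661)(1 − 0.94269)(1 − 0.76000) = 0.994

0.994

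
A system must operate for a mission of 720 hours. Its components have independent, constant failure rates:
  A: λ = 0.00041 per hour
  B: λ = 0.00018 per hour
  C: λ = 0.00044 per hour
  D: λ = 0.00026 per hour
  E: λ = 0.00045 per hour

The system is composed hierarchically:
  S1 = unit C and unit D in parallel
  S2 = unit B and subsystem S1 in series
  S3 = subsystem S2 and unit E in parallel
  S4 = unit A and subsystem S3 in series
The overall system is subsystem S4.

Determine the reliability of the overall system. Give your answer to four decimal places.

0.7110

R(A) = exp(−0.00041 × 720) = 0.744383
R(B) = exp(−0.00018 × 720) = 0.878447
R(C) = exp(−0.00044 × 720) = 0.728476
R(D) = exp(−0.00026 × 720) = 0.829278
R(E) = exp(−0.00045 × 720) = 0.723250
Parallel (C and D): 1 − (1 − 0.728476)(1 − 0.829278) = 0.953645
Series (B and [0.953645]): 0.878447 × 0.953645 = 0.837727
Parallel ([0.837727] and E): 1 − (1 − 0.837727)(1 − 0.723250) = 0.955091
Series (A and [0.955091]): 0.744383 × 0.955091 = 0.7110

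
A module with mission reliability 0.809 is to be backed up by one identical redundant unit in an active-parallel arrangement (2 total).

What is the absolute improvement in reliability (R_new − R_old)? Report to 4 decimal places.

R_before = 0.809
R_after = 1 − (1 − 0.809)^2 = 0.9635
ΔR = 0.9635 − 0.809 = 0.1545

0.1545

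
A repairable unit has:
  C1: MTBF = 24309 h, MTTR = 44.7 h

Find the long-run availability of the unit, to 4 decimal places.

A(C1) = MTBF/(MTBF+MTTR) = 24309/(24309+44.7) = 0.9982

0.9982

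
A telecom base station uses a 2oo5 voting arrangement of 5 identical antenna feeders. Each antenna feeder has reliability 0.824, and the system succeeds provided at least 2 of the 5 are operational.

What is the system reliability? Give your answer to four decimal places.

0.9959

R = Σ_{i=2}^{5} C(5,i) p^i (1−p)^{5−i} with p = 0.824
C(5,2)·0.824^2·0.176^3 = 0.037016
C(5,3)·0.824^3·0.176^2 = 0.173303
C(5,4)·0.824^4·0.176^1 = 0.405687
C(5,5)·0.824^5·0.176^0 = 0.379871
Sum = 0.9959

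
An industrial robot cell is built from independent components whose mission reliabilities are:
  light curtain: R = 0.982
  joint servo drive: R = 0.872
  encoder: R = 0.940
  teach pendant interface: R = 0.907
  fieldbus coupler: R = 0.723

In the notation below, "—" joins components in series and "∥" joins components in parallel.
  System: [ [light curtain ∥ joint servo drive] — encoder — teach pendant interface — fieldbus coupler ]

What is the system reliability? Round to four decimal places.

Parallel (light curtain and joint servo drive): 1 − (1 − 0.982000)(1 − 0.872000) = 0.997696
Series ([0.997696], encoder, teach pendant interface, and fieldbus coupler): 0.997696 × 0.940000 × 0.907000 × 0.723000 = 0.6150

0.6150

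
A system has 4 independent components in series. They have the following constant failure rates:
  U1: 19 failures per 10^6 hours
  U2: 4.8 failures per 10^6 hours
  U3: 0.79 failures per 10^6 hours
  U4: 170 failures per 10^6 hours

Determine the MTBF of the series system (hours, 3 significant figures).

Series of exponential components: λ_sys = Σ λ_i
λ_sys = 0.000019 + 0.0000048 + 0.00000079 + 0.00017 = 1.9459e-04 /h
MTBF = 1 / λ_sys = 5140 h

5140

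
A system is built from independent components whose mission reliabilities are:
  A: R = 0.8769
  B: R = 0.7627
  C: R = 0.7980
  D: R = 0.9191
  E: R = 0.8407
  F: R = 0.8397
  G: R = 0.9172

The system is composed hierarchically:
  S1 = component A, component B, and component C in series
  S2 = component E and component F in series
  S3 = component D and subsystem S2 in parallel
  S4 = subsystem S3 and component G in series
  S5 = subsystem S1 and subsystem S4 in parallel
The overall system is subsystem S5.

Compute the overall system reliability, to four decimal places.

0.9512

Series (A, B, and C): 0.876900 × 0.762700 × 0.798000 = 0.533712
Series (E and F): 0.840700 × 0.839700 = 0.705936
Parallel (D and [0.705936]): 1 − (1 − 0.919100)(1 − 0.705936) = 0.976210
Series ([0.976210] and G): 0.976210 × 0.917200 = 0.895380
Parallel ([0.533712] and [0.895380]): 1 − (1 − 0.533712)(1 − 0.895380) = 0.9512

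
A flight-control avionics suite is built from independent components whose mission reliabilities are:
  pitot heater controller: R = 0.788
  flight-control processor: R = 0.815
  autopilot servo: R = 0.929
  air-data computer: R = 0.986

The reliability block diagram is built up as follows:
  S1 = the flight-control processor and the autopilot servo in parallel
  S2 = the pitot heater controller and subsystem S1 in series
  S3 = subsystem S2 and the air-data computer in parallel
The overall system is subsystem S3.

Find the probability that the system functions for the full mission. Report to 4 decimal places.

Parallel (flight-control processor and autopilot servo): 1 − (1 − 0.815000)(1 − 0.929000) = 0.986865
Series (pitot heater controller and [0.986865]): 0.788000 × 0.986865 = 0.777650
Parallel ([0.777650] and air-data computer): 1 − (1 − 0.777650)(1 − 0.986000) = 0.9969

0.9969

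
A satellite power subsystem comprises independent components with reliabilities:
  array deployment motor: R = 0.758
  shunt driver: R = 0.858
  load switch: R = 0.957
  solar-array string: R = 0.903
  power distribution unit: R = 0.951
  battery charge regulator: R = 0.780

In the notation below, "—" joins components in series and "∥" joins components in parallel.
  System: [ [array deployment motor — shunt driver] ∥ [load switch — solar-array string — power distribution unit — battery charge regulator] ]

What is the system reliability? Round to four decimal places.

0.8745

Series (array deployment motor and shunt driver): 0.758000 × 0.858000 = 0.650364
Series (load switch, solar-array string, power distribution unit, and battery charge regulator): 0.957000 × 0.903000 × 0.951000 × 0.780000 = 0.641025
Parallel ([0.650364] and [0.641025]): 1 − (1 − 0.650364)(1 − 0.641025) = 0.8745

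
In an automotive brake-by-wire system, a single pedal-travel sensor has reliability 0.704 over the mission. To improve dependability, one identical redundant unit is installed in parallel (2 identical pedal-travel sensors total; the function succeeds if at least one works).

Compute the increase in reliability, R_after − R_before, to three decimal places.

R_before = 0.704
R_after = 1 − (1 − 0.704)^2 = 0.912
ΔR = 0.912 − 0.704 = 0.208

0.208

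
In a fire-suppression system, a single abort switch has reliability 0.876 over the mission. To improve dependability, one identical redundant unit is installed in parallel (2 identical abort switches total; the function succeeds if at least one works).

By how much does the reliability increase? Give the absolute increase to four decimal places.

0.1086

R_before = 0.876
R_after = 1 − (1 − 0.876)^2 = 0.9846
ΔR = 0.9846 − 0.876 = 0.1086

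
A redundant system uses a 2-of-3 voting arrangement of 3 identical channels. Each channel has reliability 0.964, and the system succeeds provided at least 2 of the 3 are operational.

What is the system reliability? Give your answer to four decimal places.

0.9962

R = Σ_{i=2}^{3} C(3,i) p^i (1−p)^{3−i} with p = 0.964
C(3,2)·0.964^2·0.036^1 = 0.100364
C(3,3)·0.964^3·0.036^0 = 0.895841
Sum = 0.9962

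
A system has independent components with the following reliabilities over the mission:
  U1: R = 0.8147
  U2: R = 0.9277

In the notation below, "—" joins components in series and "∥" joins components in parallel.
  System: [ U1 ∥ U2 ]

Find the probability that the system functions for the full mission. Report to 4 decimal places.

0.9866

Parallel (U1 and U2): 1 − (1 − 0.814700)(1 − 0.927700) = 0.9866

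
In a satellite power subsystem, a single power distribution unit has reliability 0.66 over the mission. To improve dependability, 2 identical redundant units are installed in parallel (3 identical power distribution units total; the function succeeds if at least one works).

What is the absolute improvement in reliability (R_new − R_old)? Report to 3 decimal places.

0.301

R_before = 0.66
R_after = 1 − (1 − 0.66)^3 = 0.961
ΔR = 0.961 − 0.66 = 0.301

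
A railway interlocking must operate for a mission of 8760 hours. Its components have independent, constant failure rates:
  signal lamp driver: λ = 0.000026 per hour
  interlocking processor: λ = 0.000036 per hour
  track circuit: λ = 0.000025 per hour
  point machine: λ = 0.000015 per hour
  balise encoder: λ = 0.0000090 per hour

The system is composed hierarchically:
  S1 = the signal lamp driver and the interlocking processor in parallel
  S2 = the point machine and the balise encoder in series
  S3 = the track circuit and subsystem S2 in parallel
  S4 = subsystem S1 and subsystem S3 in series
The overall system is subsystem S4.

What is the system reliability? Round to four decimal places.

R(signal lamp driver) = exp(−0.000026 × 8760) = 0.796315
R(interlocking processor) = exp(−0.000036 × 8760) = 0.729526
R(track circuit) = exp(−0.000025 × 8760) = 0.803322
R(point machine) = exp(−0.000015 × 8760) = 0.876867
R(balise encoder) = exp(−0.0000090 × 8760) = 0.924188
Parallel (signal lamp driver and interlocking processor): 1 − (1 − 0.796315)(1 − 0.729526) = 0.944909
Series (point machine and balise encoder): 0.876867 × 0.924188 = 0.810390
Parallel (track circuit and [0.810390]): 1 − (1 − 0.803322)(1 − 0.810390) = 0.962708
Series ([0.944909] and [0.962708]): 0.944909 × 0.962708 = 0.9097

0.9097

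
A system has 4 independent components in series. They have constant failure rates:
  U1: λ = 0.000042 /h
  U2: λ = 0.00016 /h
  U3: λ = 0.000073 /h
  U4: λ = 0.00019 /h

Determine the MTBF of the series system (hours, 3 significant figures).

Series of exponential components: λ_sys = Σ λ_i
λ_sys = 0.000042 + 0.00016 + 0.000073 + 0.00019 = 4.6500e-04 /h
MTBF = 1 / λ_sys = 2150 h

2150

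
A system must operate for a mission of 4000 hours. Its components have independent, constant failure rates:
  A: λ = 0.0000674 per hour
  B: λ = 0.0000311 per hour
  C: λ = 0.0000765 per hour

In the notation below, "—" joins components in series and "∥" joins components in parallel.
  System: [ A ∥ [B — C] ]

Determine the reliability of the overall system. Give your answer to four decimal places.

0.9173

R(A) = exp(−0.0000674 × 4000) = 0.763685
R(B) = exp(−0.0000311 × 4000) = 0.883027
R(C) = exp(−0.0000765 × 4000) = 0.736387
Series (B and C): 0.883027 × 0.736387 = 0.650250
Parallel (A and [0.650250]): 1 − (1 − 0.763685)(1 − 0.650250) = 0.9173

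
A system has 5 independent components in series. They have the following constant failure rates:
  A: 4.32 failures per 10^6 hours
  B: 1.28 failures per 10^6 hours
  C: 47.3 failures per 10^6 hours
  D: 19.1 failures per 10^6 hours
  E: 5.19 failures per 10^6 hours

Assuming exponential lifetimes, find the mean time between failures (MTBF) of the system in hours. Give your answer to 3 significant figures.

Series of exponential components: λ_sys = Σ λ_i
λ_sys = 0.00000432 + 0.00000128 + 0.0000473 + 0.0000191 + 0.00000519 = 7.7190e-05 /h
MTBF = 1 / λ_sys = 13000 h

13000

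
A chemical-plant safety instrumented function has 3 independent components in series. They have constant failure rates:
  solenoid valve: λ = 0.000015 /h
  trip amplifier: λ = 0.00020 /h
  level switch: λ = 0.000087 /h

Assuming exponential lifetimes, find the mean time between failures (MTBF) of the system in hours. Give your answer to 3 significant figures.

Series of exponential components: λ_sys = Σ λ_i
λ_sys = 0.000015 + 0.00020 + 0.000087 = 3.0200e-04 /h
MTBF = 1 / λ_sys = 3310 h

3310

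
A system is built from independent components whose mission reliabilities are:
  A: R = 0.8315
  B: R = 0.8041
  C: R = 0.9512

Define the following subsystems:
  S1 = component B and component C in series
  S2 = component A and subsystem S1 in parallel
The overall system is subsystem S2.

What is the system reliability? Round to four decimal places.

0.9604

Series (B and C): 0.804100 × 0.951200 = 0.764860
Parallel (A and [0.764860]): 1 − (1 − 0.831500)(1 − 0.764860) = 0.9604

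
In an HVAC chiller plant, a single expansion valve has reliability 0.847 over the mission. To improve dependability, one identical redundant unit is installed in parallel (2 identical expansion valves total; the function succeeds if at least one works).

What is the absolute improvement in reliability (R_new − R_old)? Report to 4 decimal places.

R_before = 0.847
R_after = 1 − (1 − 0.847)^2 = 0.9766
ΔR = 0.9766 − 0.847 = 0.1296

0.1296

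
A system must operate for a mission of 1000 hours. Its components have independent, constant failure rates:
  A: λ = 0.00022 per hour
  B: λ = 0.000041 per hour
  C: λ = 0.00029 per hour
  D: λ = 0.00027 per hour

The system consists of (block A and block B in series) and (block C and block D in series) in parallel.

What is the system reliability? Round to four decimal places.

R(A) = exp(−0.00022 × 1000) = 0.802519
R(B) = exp(−0.000041 × 1000) = 0.959829
R(C) = exp(−0.00029 × 1000) = 0.748264
R(D) = exp(−0.00027 × 1000) = 0.763379
Series (A and B): 0.802519 × 0.959829 = 0.770281
Series (C and D): 0.748264 × 0.763379 = 0.571209
Parallel ([0.770281] and [0.571209]): 1 − (1 − 0.770281)(1 − 0.571209) = 0.9015

0.9015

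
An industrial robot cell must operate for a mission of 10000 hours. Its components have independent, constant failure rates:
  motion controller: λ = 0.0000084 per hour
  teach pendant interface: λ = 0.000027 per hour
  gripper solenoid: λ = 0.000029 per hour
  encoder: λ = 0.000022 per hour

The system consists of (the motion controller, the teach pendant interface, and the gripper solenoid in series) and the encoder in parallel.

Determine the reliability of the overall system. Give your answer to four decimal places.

R(motion controller) = exp(−0.0000084 × 10000) = 0.919431
R(teach pendant interface) = exp(−0.000027 × 10000) = 0.763379
R(gripper solenoid) = exp(−0.000029 × 10000) = 0.748264
R(encoder) = exp(−0.000022 × 10000) = 0.802519
Series (motion controller, teach pendant interface, and gripper solenoid): 0.919431 × 0.763379 × 0.748264 = 0.525187
Parallel ([0.525187] and encoder): 1 − (1 − 0.525187)(1 − 0.802519) = 0.9062

0.9062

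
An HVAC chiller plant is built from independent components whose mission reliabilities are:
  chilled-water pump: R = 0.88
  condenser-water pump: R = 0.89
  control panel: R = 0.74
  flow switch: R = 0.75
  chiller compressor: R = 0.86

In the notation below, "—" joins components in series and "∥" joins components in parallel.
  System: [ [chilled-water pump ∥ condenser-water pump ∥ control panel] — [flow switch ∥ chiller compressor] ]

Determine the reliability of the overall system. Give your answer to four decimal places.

Parallel (chilled-water pump, condenser-water pump, and control panel): 1 − (1 − 0.880000)(1 − 0.890000)(1 − 0.740000) = 0.996568
Parallel (flow switch and chiller compressor): 1 − (1 − 0.750000)(1 − 0.860000) = 0.965000
Series ([0.996568] and [0.965000]): 0.996568 × 0.965000 = 0.9617

0.9617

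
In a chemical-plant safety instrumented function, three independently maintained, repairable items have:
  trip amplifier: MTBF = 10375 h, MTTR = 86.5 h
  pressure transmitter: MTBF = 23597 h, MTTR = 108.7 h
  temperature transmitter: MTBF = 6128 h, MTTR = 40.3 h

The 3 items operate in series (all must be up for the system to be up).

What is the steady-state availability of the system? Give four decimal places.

0.9807

A(trip amplifier) = MTBF/(MTBF+MTTR) = 10375/(10375+86.5) = 0.991732
A(pressure transmitter) = MTBF/(MTBF+MTTR) = 23597/(23597+108.7) = 0.995415
A(temperature transmitter) = MTBF/(MTBF+MTTR) = 6128/(6128+40.3) = 0.993467
Series availability: 0.991732 × 0.995415 × 0.993467 = 0.9807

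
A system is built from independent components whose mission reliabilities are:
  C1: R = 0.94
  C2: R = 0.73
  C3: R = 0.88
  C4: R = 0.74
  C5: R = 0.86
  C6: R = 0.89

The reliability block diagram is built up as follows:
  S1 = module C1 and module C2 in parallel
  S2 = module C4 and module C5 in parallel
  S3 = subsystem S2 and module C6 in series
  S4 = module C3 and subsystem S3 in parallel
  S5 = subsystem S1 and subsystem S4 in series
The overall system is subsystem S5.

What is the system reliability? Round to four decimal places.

Parallel (C1 and C2): 1 − (1 − 0.940000)(1 − 0.730000) = 0.983800
Parallel (C4 and C5): 1 − (1 − 0.740000)(1 − 0.860000) = 0.963600
Series ([0.963600] and C6): 0.963600 × 0.890000 = 0.857604
Parallel (C3 and [0.857604]): 1 − (1 − 0.880000)(1 − 0.857604) = 0.982912
Series ([0.983800] and [0.982912]): 0.983800 × 0.982912 = 0.9670

0.9670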